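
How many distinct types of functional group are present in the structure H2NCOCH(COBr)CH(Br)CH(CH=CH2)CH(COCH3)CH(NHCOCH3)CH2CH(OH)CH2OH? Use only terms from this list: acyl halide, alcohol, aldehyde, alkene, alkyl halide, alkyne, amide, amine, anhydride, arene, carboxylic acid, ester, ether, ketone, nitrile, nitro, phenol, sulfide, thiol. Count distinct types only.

6

Working along the chain:
  H2NCO: –C(=O)NH2: carbonyl C bonded to C and to N → amide (the N is not a separate amine).
  CH(COBr): pendant –C(=O)X: carbonyl C bonded to C and halogen → acyl halide.
  CH(Br): halogen on an sp³ carbon → alkyl halide.
  CH(CH=CH2): pendant –CH=CH2: C=C double bond → alkene.
  CH(COCH3): pendant –COCH3: carbonyl C bonded to two carbons → ketone.
  CH(NHCOCH3): pendant –NHC(=O)CH3: N bonded to a carbonyl → amide (not amine).
  CH(OH): –OH on an sp³ carbon → alcohol (secondary).
  CH2OH: –OH on an sp³ carbon → alcohol.
Distinct types present: acyl halide, alcohol, alkene, alkyl halide, amide, ketone.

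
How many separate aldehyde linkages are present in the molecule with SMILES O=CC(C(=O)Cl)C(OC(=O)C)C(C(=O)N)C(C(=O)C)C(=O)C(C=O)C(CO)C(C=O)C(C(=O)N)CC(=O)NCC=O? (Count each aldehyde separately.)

Working along the chain:
  OHC: terminal –CHO: carbonyl C bonded to H and C → aldehyde.
  CH(COCl): pendant –C(=O)X: carbonyl C bonded to C and halogen → acyl halide.
  CH(OCOCH3): pendant –OC(=O)CH3: an acyloxy group → ester.
  CH(CONH2): pendant –CONH2: carbonyl C bonded to C and N → amide.
  CH(COCH3): pendant –COCH3: carbonyl C bonded to two carbons → ketone.
  CO: –C(=O)– with carbon on both sides → ketone.
  CH(CHO): pendant –CHO: carbonyl C bonded to C and H → aldehyde.
  CH(CH2OH): pendant –CH2OH on an sp³ backbone C → alcohol.
  CH(CHO): pendant –CHO: carbonyl C bonded to C and H → aldehyde.
  CH(CONH2): pendant –CONH2: carbonyl C bonded to C and N → amide.
  CH2CONHCH2: –C(=O)–N– linkage → amide (the N is not an amine).
  CHO: terminal –CHO: carbonyl C bonded to H and C → aldehyde.
Aldehyde appears at: OHC, CH(CHO), CH(CHO), CHO → 4.

4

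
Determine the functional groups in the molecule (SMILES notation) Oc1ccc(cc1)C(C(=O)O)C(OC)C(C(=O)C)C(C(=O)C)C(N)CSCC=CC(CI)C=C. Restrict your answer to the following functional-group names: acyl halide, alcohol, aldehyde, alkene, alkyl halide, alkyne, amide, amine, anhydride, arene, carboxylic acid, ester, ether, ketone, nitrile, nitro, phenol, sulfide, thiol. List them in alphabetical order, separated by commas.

alkene, alkyl halide, amine, arene, carboxylic acid, ether, ketone, phenol, sulfide

–OH attached directly to an aromatic ring → phenol (not alcohol); the ring itself is an arene.
pendant –COOH: carbonyl C bonded to C and –OH → carboxylic acid.
pendant –OCH3: C–O–C with sp³ C, no adjacent C=O → ether.
pendant –COCH3: carbonyl C bonded to two carbons → ketone.
pendant –COCH3: carbonyl C bonded to two carbons → ketone.
–NH2 on an sp³ carbon with no adjacent C=O → amine.
C–S–C linkage → sulfide (thioether).
C=C double bond → alkene.
pendant –CH2X: halogen on sp³ carbon → alkyl halide.
C=C double bond → alkene.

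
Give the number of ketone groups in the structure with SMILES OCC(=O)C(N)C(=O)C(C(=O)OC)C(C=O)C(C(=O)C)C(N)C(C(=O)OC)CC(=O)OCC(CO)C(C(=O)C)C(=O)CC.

HO– on an sp³ carbon → alcohol.
–C(=O)– with carbon on both sides → ketone.
–NH2 on an sp³ carbon with no adjacent C=O → amine.
–C(=O)– with carbon on both sides → ketone.
pendant –COOCH3: carbonyl C bonded to C and –OCH3 → ester.
pendant –CHO: carbonyl C bonded to C and H → aldehyde.
pendant –COCH3: carbonyl C bonded to two carbons → ketone.
–NH2 on an sp³ carbon with no adjacent C=O → amine.
pendant –COOCH3: carbonyl C bonded to C and –OCH3 → ester.
–C(=O)–O–C with C on the carbonyl side → ester.
pendant –CH2OH on an sp³ backbone C → alcohol.
pendant –COCH3: carbonyl C bonded to two carbons → ketone.
–C(=O)– with carbon on both sides → ketone.
Ketone appears at: CO, CO, CH(COCH3), CH(COCH3), CO → 5.

5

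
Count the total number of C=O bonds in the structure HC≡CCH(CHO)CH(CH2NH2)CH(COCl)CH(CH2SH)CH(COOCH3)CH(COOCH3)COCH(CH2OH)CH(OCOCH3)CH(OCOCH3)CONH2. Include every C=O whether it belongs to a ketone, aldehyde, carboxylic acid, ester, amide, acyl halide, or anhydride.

CH(CHO): aldehyde, 1 C=O (running total 1).
CH(COCl): acyl halide, 1 C=O (running total 2).
CH(COOCH3): ester, 1 C=O (running total 3).
CH(COOCH3): ester, 1 C=O (running total 4).
CO: ketone, 1 C=O (running total 5).
CH(OCOCH3): ester, 1 C=O (running total 6).
CH(OCOCH3): ester, 1 C=O (running total 7).
CONH2: amide, 1 C=O (running total 8).

8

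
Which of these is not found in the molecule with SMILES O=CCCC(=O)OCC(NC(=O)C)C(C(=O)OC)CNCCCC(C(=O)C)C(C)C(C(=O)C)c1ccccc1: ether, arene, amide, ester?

arene: present (C6H5 — –C6H5 phenyl ring → arene).
ester: present (CH2COOCH2 — –C(=O)–O–C with C on the carbonyl side → ester).
amide: present (CH(NHCOCH3) — pendant –NHC(=O)CH3: N bonded to a carbonyl → amide (not amine)).
ether: absent. In each of CH2COOCH2 and CH(COOCH3), the C–O–C oxygen is adjacent to a C=O, so it belongs to an ester, not an ether.

ether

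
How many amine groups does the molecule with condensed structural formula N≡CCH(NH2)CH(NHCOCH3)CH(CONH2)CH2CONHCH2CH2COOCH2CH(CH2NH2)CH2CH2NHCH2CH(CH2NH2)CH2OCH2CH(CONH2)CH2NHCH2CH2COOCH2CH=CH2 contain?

Reading the structure from left to right:
  N≡C: N≡C–: carbon triple-bonded to nitrogen → nitrile.
  CH(NH2): –NH2 on an sp³ carbon with no adjacent C=O → amine.
  CH(NHCOCH3): pendant –NHC(=O)CH3: N bonded to a carbonyl → amide (not amine).
  CH(CONH2): pendant –CONH2: carbonyl C bonded to C and N → amide.
  CH2CONHCH2: –C(=O)–N– linkage → amide (the N is not an amine).
  CH2COOCH2: –C(=O)–O–C with C on the carbonyl side → ester.
  CH(CH2NH2): pendant –CH2NH2: N on sp³ C, no adjacent C=O → amine.
  CH2NHCH2: C–N–C with sp³ carbons and no adjacent C=O → amine (secondary).
  CH(CH2NH2): pendant –CH2NH2: N on sp³ C, no adjacent C=O → amine.
  CH2OCH2: C–O–C with sp³ carbons on both sides and no adjacent C=O → ether.
  CH(CONH2): pendant –CONH2: carbonyl C bonded to C and N → amide.
  CH2NHCH2: C–N–C with sp³ carbons and no adjacent C=O → amine (secondary).
  CH2COOCH2: –C(=O)–O–C with C on the carbonyl side → ester.
  CH=CH2: C=C double bond → alkene.
Amine appears at: CH(NH2), CH(CH2NH2), CH2NHCH2, CH(CH2NH2), CH2NHCH2 → 5.

5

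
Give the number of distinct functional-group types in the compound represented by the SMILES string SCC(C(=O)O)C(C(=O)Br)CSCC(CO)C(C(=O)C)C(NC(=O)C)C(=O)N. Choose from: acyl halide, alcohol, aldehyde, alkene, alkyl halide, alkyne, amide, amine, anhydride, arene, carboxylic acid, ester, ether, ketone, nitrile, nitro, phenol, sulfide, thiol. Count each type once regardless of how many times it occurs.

7

–SH on an sp³ carbon → thiol.
pendant –COOH: carbonyl C bonded to C and –OH → carboxylic acid.
pendant –C(=O)X: carbonyl C bonded to C and halogen → acyl halide.
C–S–C linkage → sulfide (thioether).
pendant –CH2OH on an sp³ backbone C → alcohol.
pendant –COCH3: carbonyl C bonded to two carbons → ketone.
pendant –NHC(=O)CH3: N bonded to a carbonyl → amide (not amine).
–C(=O)NH2: carbonyl C bonded to C and to N → amide (the N is not a separate amine).
Distinct types present: acyl halide, alcohol, amide, carboxylic acid, ketone, sulfide, thiol.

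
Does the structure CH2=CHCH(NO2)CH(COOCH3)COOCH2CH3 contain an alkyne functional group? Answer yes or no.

no

C=C double bond → alkene.
–NO2 on an sp³ carbon → nitro (the N=O is not a carbonyl).
pendant –COOCH3: carbonyl C bonded to C and –OCH3 → ester.
–C(=O)OCH2CH3: carbonyl C bonded to C and to –OEt → ester.
The groups actually present are: alkene, ester, nitro.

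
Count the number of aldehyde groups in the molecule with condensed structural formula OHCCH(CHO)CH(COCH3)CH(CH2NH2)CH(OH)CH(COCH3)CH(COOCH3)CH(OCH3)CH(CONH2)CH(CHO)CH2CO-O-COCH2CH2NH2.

3

terminal –CHO: carbonyl C bonded to H and C → aldehyde.
pendant –CHO: carbonyl C bonded to C and H → aldehyde.
pendant –COCH3: carbonyl C bonded to two carbons → ketone.
pendant –CH2NH2: N on sp³ C, no adjacent C=O → amine.
–OH on an sp³ carbon → alcohol (secondary).
pendant –COCH3: carbonyl C bonded to two carbons → ketone.
pendant –COOCH3: carbonyl C bonded to C and –OCH3 → ester.
pendant –OCH3: C–O–C with sp³ C, no adjacent C=O → ether.
pendant –CONH2: carbonyl C bonded to C and N → amide.
pendant –CHO: carbonyl C bonded to C and H → aldehyde.
two acyl groups sharing one oxygen, –C(=O)–O–C(=O)– → anhydride.
–NH2 on an sp³ carbon with no adjacent C=O → amine.
Aldehyde appears at: OHC, CH(CHO), CH(CHO) → 3.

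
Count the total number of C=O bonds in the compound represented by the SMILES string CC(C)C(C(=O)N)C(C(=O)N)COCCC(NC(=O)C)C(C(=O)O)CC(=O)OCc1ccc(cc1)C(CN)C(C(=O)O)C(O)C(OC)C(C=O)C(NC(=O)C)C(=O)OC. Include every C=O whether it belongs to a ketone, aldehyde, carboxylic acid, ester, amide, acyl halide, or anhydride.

9

CH(CONH2): amide, 1 C=O (running total 1).
CH(CONH2): amide, 1 C=O (running total 2).
CH(NHCOCH3): amide, 1 C=O (running total 3).
CH(COOH): carboxylic acid, 1 C=O (running total 4).
CH2COOCH2: ester, 1 C=O (running total 5).
CH(COOH): carboxylic acid, 1 C=O (running total 6).
CH(CHO): aldehyde, 1 C=O (running total 7).
CH(NHCOCH3): amide, 1 C=O (running total 8).
COOCH3: ester, 1 C=O (running total 9).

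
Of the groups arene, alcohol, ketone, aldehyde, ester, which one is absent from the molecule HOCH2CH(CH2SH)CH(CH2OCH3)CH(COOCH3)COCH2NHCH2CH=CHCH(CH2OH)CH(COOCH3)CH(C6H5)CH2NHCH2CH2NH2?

aldehyde

ketone: present (CO — –C(=O)– with carbon on both sides → ketone).
alcohol: present (HOCH2 — HO– on an sp³ carbon → alcohol).
ester: present (CH(COOCH3) — pendant –COOCH3: carbonyl C bonded to C and –OCH3 → ester).
arene: present (CH(C6H5) — pendant –C6H5: benzene ring → arene).
aldehyde: absent. In CO, the carbonyl carbon is bonded to two carbons, so it is a ketone, not an aldehyde.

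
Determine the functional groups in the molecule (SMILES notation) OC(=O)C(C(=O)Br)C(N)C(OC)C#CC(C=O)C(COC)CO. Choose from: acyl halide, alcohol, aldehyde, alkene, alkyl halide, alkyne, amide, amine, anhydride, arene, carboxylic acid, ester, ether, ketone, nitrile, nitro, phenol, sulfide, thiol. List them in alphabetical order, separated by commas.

acyl halide, alcohol, aldehyde, alkyne, amine, carboxylic acid, ether

Taking each segment in turn:
  HOOC: –COOH: carbonyl C bonded to –OH and C → carboxylic acid (the –OH is not a separate alcohol).
  CH(COBr): pendant –C(=O)X: carbonyl C bonded to C and halogen → acyl halide.
  CH(NH2): –NH2 on an sp³ carbon with no adjacent C=O → amine.
  CH(OCH3): pendant –OCH3: C–O–C with sp³ C, no adjacent C=O → ether.
  C≡C: C≡C triple bond → alkyne.
  CH(CHO): pendant –CHO: carbonyl C bonded to C and H → aldehyde.
  CH(CH2OCH3): pendant –CH2OCH3: C–O–C linkage → ether.
  CH2OH: –OH on an sp³ carbon → alcohol.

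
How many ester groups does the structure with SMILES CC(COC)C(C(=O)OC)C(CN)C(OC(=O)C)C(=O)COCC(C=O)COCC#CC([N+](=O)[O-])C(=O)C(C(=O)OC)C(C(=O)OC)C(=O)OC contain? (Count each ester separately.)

5

Taking each segment in turn:
  CH(CH2OCH3): pendant –CH2OCH3: C–O–C linkage → ether.
  CH(COOCH3): pendant –COOCH3: carbonyl C bonded to C and –OCH3 → ester.
  CH(CH2NH2): pendant –CH2NH2: N on sp³ C, no adjacent C=O → amine.
  CH(OCOCH3): pendant –OC(=O)CH3: an acyloxy group → ester.
  CO: –C(=O)– with carbon on both sides → ketone.
  CH2OCH2: C–O–C with sp³ carbons on both sides and no adjacent C=O → ether.
  CH(CHO): pendant –CHO: carbonyl C bonded to C and H → aldehyde.
  CH2OCH2: C–O–C with sp³ carbons on both sides and no adjacent C=O → ether.
  C≡C: C≡C triple bond → alkyne.
  CH(NO2): –NO2 on an sp³ carbon → nitro (the N=O is not a carbonyl).
  CO: –C(=O)– with carbon on both sides → ketone.
  CH(COOCH3): pendant –COOCH3: carbonyl C bonded to C and –OCH3 → ester.
  CH(COOCH3): pendant –COOCH3: carbonyl C bonded to C and –OCH3 → ester.
  COOCH3: –C(=O)OCH3: carbonyl C bonded to C and to –OCH3 → ester (not ketone + ether).
Ester appears at: CH(COOCH3), CH(OCOCH3), CH(COOCH3), CH(COOCH3), COOCH3 → 5.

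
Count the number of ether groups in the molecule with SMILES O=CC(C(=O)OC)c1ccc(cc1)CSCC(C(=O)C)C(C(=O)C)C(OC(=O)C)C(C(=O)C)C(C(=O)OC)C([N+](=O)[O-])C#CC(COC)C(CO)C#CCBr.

1

terminal –CHO: carbonyl C bonded to H and C → aldehyde.
pendant –COOCH3: carbonyl C bonded to C and –OCH3 → ester.
para-disubstituted benzene ring → arene.
C–S–C linkage → sulfide (thioether).
pendant –COCH3: carbonyl C bonded to two carbons → ketone.
pendant –COCH3: carbonyl C bonded to two carbons → ketone.
pendant –OC(=O)CH3: an acyloxy group → ester.
pendant –COCH3: carbonyl C bonded to two carbons → ketone.
pendant –COOCH3: carbonyl C bonded to C and –OCH3 → ester.
–NO2 on an sp³ carbon → nitro (the N=O is not a carbonyl).
C≡C triple bond → alkyne.
pendant –CH2OCH3: C–O–C linkage → ether.
pendant –CH2OH on an sp³ backbone C → alcohol.
C≡C triple bond → alkyne.
halogen on an sp³ carbon → alkyl halide.
Ether appears at: CH(CH2OCH3) → 1.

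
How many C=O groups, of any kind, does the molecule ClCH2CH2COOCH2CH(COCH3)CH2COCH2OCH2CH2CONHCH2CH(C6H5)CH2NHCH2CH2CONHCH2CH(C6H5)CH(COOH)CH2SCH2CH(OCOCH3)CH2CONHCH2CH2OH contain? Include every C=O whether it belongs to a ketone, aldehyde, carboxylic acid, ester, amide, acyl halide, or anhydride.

8

CH2COOCH2: ester, 1 C=O (running total 1).
CH(COCH3): ketone, 1 C=O (running total 2).
CO: ketone, 1 C=O (running total 3).
CH2CONHCH2: amide, 1 C=O (running total 4).
CH2CONHCH2: amide, 1 C=O (running total 5).
CH(COOH): carboxylic acid, 1 C=O (running total 6).
CH(OCOCH3): ester, 1 C=O (running total 7).
CH2CONHCH2: amide, 1 C=O (running total 8).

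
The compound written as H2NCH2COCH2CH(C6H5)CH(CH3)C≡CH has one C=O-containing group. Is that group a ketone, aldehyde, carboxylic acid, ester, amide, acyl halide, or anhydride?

The carbonyl is in the CO segment: –C(=O)– with carbon on both sides → ketone.

ketone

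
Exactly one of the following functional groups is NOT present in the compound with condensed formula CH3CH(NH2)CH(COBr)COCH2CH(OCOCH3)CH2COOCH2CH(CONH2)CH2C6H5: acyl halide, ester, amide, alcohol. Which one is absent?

acyl halide: present (CH(COBr) — pendant –C(=O)X: carbonyl C bonded to C and halogen → acyl halide).
ester: present (CH(OCOCH3) — pendant –OC(=O)CH3: an acyloxy group → ester).
amide: present (CH(CONH2) — pendant –CONH2: carbonyl C bonded to C and N → amide).
alcohol: no segment matches this pattern.

alcohol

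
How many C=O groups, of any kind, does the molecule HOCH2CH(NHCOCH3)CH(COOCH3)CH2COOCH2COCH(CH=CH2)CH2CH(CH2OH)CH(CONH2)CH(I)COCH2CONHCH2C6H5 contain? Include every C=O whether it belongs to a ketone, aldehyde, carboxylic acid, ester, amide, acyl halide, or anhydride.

7

CH(NHCOCH3): amide, 1 C=O (running total 1).
CH(COOCH3): ester, 1 C=O (running total 2).
CH2COOCH2: ester, 1 C=O (running total 3).
CO: ketone, 1 C=O (running total 4).
CH(CONH2): amide, 1 C=O (running total 5).
CO: ketone, 1 C=O (running total 6).
CH2CONHCH2: amide, 1 C=O (running total 7).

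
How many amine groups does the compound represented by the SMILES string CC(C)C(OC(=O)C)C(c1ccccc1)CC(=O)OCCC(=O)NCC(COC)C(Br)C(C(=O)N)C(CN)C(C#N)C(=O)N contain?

Working along the chain:
  CH(OCOCH3): pendant –OC(=O)CH3: an acyloxy group → ester.
  CH(C6H5): pendant –C6H5: benzene ring → arene.
  CH2COOCH2: –C(=O)–O–C with C on the carbonyl side → ester.
  CH2CONHCH2: –C(=O)–N– linkage → amide (the N is not an amine).
  CH(CH2OCH3): pendant –CH2OCH3: C–O–C linkage → ether.
  CH(Br): halogen on an sp³ carbon → alkyl halide.
  CH(CONH2): pendant –CONH2: carbonyl C bonded to C and N → amide.
  CH(CH2NH2): pendant –CH2NH2: N on sp³ C, no adjacent C=O → amine.
  CH(CN): pendant –C≡N: nitrile.
  CONH2: –C(=O)NH2: carbonyl C bonded to C and to N → amide (the N is not a separate amine).
Amine appears at: CH(CH2NH2) → 1.

1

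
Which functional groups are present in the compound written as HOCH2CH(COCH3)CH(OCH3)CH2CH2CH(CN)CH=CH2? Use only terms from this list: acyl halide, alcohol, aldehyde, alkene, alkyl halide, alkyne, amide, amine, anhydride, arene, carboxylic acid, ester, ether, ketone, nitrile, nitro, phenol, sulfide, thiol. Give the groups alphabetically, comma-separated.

HO– on an sp³ carbon → alcohol.
pendant –COCH3: carbonyl C bonded to two carbons → ketone.
pendant –OCH3: C–O–C with sp³ C, no adjacent C=O → ether.
pendant –C≡N: nitrile.
C=C double bond → alkene.

alcohol, alkene, ether, ketone, nitrile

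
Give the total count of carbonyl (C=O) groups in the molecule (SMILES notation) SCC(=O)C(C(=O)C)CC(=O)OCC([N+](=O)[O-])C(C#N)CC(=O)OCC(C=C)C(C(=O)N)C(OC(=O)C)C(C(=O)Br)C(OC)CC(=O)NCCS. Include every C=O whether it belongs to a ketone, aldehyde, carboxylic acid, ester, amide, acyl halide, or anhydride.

8

CO: ketone, 1 C=O (running total 1).
CH(COCH3): ketone, 1 C=O (running total 2).
CH2COOCH2: ester, 1 C=O (running total 3).
CH2COOCH2: ester, 1 C=O (running total 4).
CH(CONH2): amide, 1 C=O (running total 5).
CH(OCOCH3): ester, 1 C=O (running total 6).
CH(COBr): acyl halide, 1 C=O (running total 7).
CH2CONHCH2: amide, 1 C=O (running total 8).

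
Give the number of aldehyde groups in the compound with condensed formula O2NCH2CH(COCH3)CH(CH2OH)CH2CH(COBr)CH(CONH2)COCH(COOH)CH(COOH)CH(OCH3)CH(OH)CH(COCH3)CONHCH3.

0

–NO2 on carbon → nitro group.
pendant –COCH3: carbonyl C bonded to two carbons → ketone.
pendant –CH2OH on an sp³ backbone C → alcohol.
pendant –C(=O)X: carbonyl C bonded to C and halogen → acyl halide.
pendant –CONH2: carbonyl C bonded to C and N → amide.
–C(=O)– with carbon on both sides → ketone.
pendant –COOH: carbonyl C bonded to C and –OH → carboxylic acid.
pendant –COOH: carbonyl C bonded to C and –OH → carboxylic acid.
pendant –OCH3: C–O–C with sp³ C, no adjacent C=O → ether.
–OH on an sp³ carbon → alcohol (secondary).
pendant –COCH3: carbonyl C bonded to two carbons → ketone.
–C(=O)NHCH3: carbonyl C bonded to C and to N → amide (the N is not an amine).
No segment is a aldehyde: CH(COCH3) is ketone, not aldehyde; CH(COBr) is acyl halide, not aldehyde; CO is ketone, not aldehyde. → 0.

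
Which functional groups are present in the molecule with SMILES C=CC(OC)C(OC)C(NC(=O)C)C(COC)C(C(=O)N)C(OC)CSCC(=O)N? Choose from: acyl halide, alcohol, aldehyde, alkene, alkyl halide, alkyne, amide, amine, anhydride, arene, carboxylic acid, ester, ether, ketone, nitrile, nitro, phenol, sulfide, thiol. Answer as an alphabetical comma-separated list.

Working along the chain:
  CH2=CH: C=C double bond → alkene.
  CH(OCH3): pendant –OCH3: C–O–C with sp³ C, no adjacent C=O → ether.
  CH(OCH3): pendant –OCH3: C–O–C with sp³ C, no adjacent C=O → ether.
  CH(NHCOCH3): pendant –NHC(=O)CH3: N bonded to a carbonyl → amide (not amine).
  CH(CH2OCH3): pendant –CH2OCH3: C–O–C linkage → ether.
  CH(CONH2): pendant –CONH2: carbonyl C bonded to C and N → amide.
  CH(OCH3): pendant –OCH3: C–O–C with sp³ C, no adjacent C=O → ether.
  CH2SCH2: C–S–C linkage → sulfide (thioether).
  CONH2: –C(=O)NH2: carbonyl C bonded to C and to N → amide (the N is not a separate amine).

alkene, amide, ether, sulfide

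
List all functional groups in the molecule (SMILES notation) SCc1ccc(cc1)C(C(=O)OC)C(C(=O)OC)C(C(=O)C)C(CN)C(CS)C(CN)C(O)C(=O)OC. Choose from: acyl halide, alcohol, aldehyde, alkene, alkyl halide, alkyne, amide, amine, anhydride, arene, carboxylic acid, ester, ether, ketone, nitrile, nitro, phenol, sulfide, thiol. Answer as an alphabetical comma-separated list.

alcohol, amine, arene, ester, ketone, thiol

–SH on an sp³ carbon → thiol.
para-disubstituted benzene ring → arene.
pendant –COOCH3: carbonyl C bonded to C and –OCH3 → ester.
pendant –COOCH3: carbonyl C bonded to C and –OCH3 → ester.
pendant –COCH3: carbonyl C bonded to two carbons → ketone.
pendant –CH2NH2: N on sp³ C, no adjacent C=O → amine.
pendant –CH2SH → thiol.
pendant –CH2NH2: N on sp³ C, no adjacent C=O → amine.
–OH on an sp³ carbon → alcohol (secondary).
–C(=O)OCH3: carbonyl C bonded to C and to –OCH3 → ester (not ketone + ether).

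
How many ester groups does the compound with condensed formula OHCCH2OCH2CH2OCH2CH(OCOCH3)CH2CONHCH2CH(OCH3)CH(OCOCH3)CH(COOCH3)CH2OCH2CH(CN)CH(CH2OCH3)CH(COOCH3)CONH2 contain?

4

terminal –CHO: carbonyl C bonded to H and C → aldehyde.
C–O–C with sp³ carbons on both sides and no adjacent C=O → ether.
C–O–C with sp³ carbons on both sides and no adjacent C=O → ether.
pendant –OC(=O)CH3: an acyloxy group → ester.
–C(=O)–N– linkage → amide (the N is not an amine).
pendant –OCH3: C–O–C with sp³ C, no adjacent C=O → ether.
pendant –OC(=O)CH3: an acyloxy group → ester.
pendant –COOCH3: carbonyl C bonded to C and –OCH3 → ester.
C–O–C with sp³ carbons on both sides and no adjacent C=O → ether.
pendant –C≡N: nitrile.
pendant –CH2OCH3: C–O–C linkage → ether.
pendant –COOCH3: carbonyl C bonded to C and –OCH3 → ester.
–C(=O)NH2: carbonyl C bonded to C and to N → amide (the N is not a separate amine).
Ester appears at: CH(OCOCH3), CH(OCOCH3), CH(COOCH3), CH(COOCH3) → 4.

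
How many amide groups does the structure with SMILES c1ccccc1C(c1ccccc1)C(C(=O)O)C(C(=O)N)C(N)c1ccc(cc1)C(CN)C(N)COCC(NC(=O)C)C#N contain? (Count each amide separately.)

C6H5– phenyl ring → arene.
pendant –C6H5: benzene ring → arene.
pendant –COOH: carbonyl C bonded to C and –OH → carboxylic acid.
pendant –CONH2: carbonyl C bonded to C and N → amide.
–NH2 on an sp³ carbon with no adjacent C=O → amine.
para-disubstituted benzene ring → arene.
pendant –CH2NH2: N on sp³ C, no adjacent C=O → amine.
–NH2 on an sp³ carbon with no adjacent C=O → amine.
C–O–C with sp³ carbons on both sides and no adjacent C=O → ether.
pendant –NHC(=O)CH3: N bonded to a carbonyl → amide (not amine).
–C≡N: carbon triple-bonded to nitrogen → nitrile.
Amide appears at: CH(CONH2), CH(NHCOCH3) → 2.

2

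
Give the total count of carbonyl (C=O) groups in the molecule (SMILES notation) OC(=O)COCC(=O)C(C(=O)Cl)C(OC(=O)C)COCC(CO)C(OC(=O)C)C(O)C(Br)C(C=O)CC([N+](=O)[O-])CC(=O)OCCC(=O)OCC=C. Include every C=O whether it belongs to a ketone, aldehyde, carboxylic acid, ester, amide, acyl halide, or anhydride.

HOOC: carboxylic acid, 1 C=O (running total 1).
CO: ketone, 1 C=O (running total 2).
CH(COCl): acyl halide, 1 C=O (running total 3).
CH(OCOCH3): ester, 1 C=O (running total 4).
CH(OCOCH3): ester, 1 C=O (running total 5).
CH(CHO): aldehyde, 1 C=O (running total 6).
CH2COOCH2: ester, 1 C=O (running total 7).
CH2COOCH2: ester, 1 C=O (running total 8).

8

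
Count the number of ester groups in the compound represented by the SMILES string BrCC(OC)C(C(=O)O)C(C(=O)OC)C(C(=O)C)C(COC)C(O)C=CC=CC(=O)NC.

halogen on an sp³ carbon → alkyl halide.
pendant –OCH3: C–O–C with sp³ C, no adjacent C=O → ether.
pendant –COOH: carbonyl C bonded to C and –OH → carboxylic acid.
pendant –COOCH3: carbonyl C bonded to C and –OCH3 → ester.
pendant –COCH3: carbonyl C bonded to two carbons → ketone.
pendant –CH2OCH3: C–O–C linkage → ether.
–OH on an sp³ carbon → alcohol (secondary).
C=C double bond → alkene.
C=C double bond → alkene.
–C(=O)NHCH3: carbonyl C bonded to C and to N → amide (the N is not an amine).
Ester appears at: CH(COOCH3) → 1.

1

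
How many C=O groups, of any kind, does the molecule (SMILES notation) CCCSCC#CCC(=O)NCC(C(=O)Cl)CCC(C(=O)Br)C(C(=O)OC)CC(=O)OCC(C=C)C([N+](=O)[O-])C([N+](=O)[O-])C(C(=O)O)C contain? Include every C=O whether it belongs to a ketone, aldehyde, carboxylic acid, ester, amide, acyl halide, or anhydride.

6

CH2CONHCH2: amide, 1 C=O (running total 1).
CH(COCl): acyl halide, 1 C=O (running total 2).
CH(COBr): acyl halide, 1 C=O (running total 3).
CH(COOCH3): ester, 1 C=O (running total 4).
CH2COOCH2: ester, 1 C=O (running total 5).
CH(COOH): carboxylic acid, 1 C=O (running total 6).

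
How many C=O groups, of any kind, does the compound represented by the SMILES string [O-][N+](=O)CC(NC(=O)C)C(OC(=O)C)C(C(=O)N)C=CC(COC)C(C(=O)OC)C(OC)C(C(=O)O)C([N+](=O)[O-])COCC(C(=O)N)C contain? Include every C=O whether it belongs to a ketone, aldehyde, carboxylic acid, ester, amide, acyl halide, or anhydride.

6

CH(NHCOCH3): amide, 1 C=O (running total 1).
CH(OCOCH3): ester, 1 C=O (running total 2).
CH(CONH2): amide, 1 C=O (running total 3).
CH(COOCH3): ester, 1 C=O (running total 4).
CH(COOH): carboxylic acid, 1 C=O (running total 5).
CH(CONH2): amide, 1 C=O (running total 6).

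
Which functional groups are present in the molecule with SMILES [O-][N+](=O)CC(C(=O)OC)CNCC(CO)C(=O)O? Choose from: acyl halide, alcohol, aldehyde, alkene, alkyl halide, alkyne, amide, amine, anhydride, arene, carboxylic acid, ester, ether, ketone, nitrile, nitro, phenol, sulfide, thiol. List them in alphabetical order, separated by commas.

alcohol, amine, carboxylic acid, ester, nitro

Working along the chain:
  O2NCH2: –NO2 on carbon → nitro group.
  CH(COOCH3): pendant –COOCH3: carbonyl C bonded to C and –OCH3 → ester.
  CH2NHCH2: C–N–C with sp³ carbons and no adjacent C=O → amine (secondary).
  CH(CH2OH): pendant –CH2OH on an sp³ backbone C → alcohol.
  COOH: –COOH: carbonyl C bonded to –OH and C → carboxylic acid (the –OH is not a separate alcohol).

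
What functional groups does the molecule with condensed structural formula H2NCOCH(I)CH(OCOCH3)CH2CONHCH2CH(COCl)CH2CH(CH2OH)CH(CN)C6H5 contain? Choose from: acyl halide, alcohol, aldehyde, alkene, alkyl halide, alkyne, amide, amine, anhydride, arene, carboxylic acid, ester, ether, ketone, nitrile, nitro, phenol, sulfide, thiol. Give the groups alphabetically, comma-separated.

–C(=O)NH2: carbonyl C bonded to C and to N → amide (the N is not a separate amine).
halogen on an sp³ carbon → alkyl halide.
pendant –OC(=O)CH3: an acyloxy group → ester.
–C(=O)–N– linkage → amide (the N is not an amine).
pendant –C(=O)X: carbonyl C bonded to C and halogen → acyl halide.
pendant –CH2OH on an sp³ backbone C → alcohol.
pendant –C≡N: nitrile.
–C6H5 phenyl ring → arene.

acyl halide, alcohol, alkyl halide, amide, arene, ester, nitrile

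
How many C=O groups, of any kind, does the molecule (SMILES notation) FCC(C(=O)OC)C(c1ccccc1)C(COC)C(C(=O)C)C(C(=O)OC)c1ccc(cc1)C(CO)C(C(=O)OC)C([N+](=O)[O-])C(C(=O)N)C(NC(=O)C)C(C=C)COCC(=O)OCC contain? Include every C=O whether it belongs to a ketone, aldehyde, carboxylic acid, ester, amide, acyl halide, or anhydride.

CH(COOCH3): ester, 1 C=O (running total 1).
CH(COCH3): ketone, 1 C=O (running total 2).
CH(COOCH3): ester, 1 C=O (running total 3).
CH(COOCH3): ester, 1 C=O (running total 4).
CH(CONH2): amide, 1 C=O (running total 5).
CH(NHCOCH3): amide, 1 C=O (running total 6).
COOCH2CH3: ester, 1 C=O (running total 7).

7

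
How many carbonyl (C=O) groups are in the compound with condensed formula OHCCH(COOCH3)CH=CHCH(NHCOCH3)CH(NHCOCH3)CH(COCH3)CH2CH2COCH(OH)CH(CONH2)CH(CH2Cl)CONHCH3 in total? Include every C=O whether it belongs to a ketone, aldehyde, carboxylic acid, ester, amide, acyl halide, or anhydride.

OHC: aldehyde, 1 C=O (running total 1).
CH(COOCH3): ester, 1 C=O (running total 2).
CH(NHCOCH3): amide, 1 C=O (running total 3).
CH(NHCOCH3): amide, 1 C=O (running total 4).
CH(COCH3): ketone, 1 C=O (running total 5).
CO: ketone, 1 C=O (running total 6).
CH(CONH2): amide, 1 C=O (running total 7).
CONHCH3: amide, 1 C=O (running total 8).

8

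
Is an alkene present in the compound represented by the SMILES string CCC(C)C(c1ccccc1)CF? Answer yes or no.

pendant –C6H5: benzene ring → arene.
halogen on an sp³ carbon → alkyl halide.
In CH(C6H5), the C=C units are part of an aromatic ring, which is an arene, not an isolated alkene.
The groups actually present are: alkyl halide, arene.

no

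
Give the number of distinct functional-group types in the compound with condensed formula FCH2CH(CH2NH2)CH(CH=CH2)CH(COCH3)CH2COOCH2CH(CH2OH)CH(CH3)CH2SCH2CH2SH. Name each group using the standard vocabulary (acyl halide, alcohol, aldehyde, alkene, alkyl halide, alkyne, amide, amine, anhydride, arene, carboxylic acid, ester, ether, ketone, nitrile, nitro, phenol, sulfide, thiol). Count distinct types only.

Reading the structure from left to right:
  FCH2: halogen on an sp³ carbon → alkyl halide.
  CH(CH2NH2): pendant –CH2NH2: N on sp³ C, no adjacent C=O → amine.
  CH(CH=CH2): pendant –CH=CH2: C=C double bond → alkene.
  CH(COCH3): pendant –COCH3: carbonyl C bonded to two carbons → ketone.
  CH2COOCH2: –C(=O)–O–C with C on the carbonyl side → ester.
  CH(CH2OH): pendant –CH2OH on an sp³ backbone C → alcohol.
  CH2SCH2: C–S–C linkage → sulfide (thioether).
  CH2SH: –SH on an sp³ carbon → thiol.
Distinct types present: alcohol, alkene, alkyl halide, amine, ester, ketone, sulfide, thiol.

8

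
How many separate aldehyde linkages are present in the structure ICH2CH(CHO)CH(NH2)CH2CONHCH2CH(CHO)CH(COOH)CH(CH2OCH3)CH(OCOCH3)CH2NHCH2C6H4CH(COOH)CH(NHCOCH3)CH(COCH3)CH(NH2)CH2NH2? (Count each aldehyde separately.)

halogen on an sp³ carbon → alkyl halide.
pendant –CHO: carbonyl C bonded to C and H → aldehyde.
–NH2 on an sp³ carbon with no adjacent C=O → amine.
–C(=O)–N– linkage → amide (the N is not an amine).
pendant –CHO: carbonyl C bonded to C and H → aldehyde.
pendant –COOH: carbonyl C bonded to C and –OH → carboxylic acid.
pendant –CH2OCH3: C–O–C linkage → ether.
pendant –OC(=O)CH3: an acyloxy group → ester.
C–N–C with sp³ carbons and no adjacent C=O → amine (secondary).
para-disubstituted benzene ring → arene.
pendant –COOH: carbonyl C bonded to C and –OH → carboxylic acid.
pendant –NHC(=O)CH3: N bonded to a carbonyl → amide (not amine).
pendant –COCH3: carbonyl C bonded to two carbons → ketone.
–NH2 on an sp³ carbon with no adjacent C=O → amine.
–NH2 on an sp³ carbon with no adjacent C=O → amine.
Aldehyde appears at: CH(CHO), CH(CHO) → 2.

2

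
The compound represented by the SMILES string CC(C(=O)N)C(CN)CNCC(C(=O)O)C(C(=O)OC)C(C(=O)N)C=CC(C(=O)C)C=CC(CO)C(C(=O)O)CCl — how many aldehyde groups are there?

0

pendant –CONH2: carbonyl C bonded to C and N → amide.
pendant –CH2NH2: N on sp³ C, no adjacent C=O → amine.
C–N–C with sp³ carbons and no adjacent C=O → amine (secondary).
pendant –COOH: carbonyl C bonded to C and –OH → carboxylic acid.
pendant –COOCH3: carbonyl C bonded to C and –OCH3 → ester.
pendant –CONH2: carbonyl C bonded to C and N → amide.
C=C double bond → alkene.
pendant –COCH3: carbonyl C bonded to two carbons → ketone.
C=C double bond → alkene.
pendant –CH2OH on an sp³ backbone C → alcohol.
pendant –COOH: carbonyl C bonded to C and –OH → carboxylic acid.
halogen on an sp³ carbon → alkyl halide.
No segment is a aldehyde: CH(COOH) is carboxylic acid, not aldehyde; CH(COOCH3) is ester, not aldehyde; CH(COCH3) is ketone, not aldehyde. → 0.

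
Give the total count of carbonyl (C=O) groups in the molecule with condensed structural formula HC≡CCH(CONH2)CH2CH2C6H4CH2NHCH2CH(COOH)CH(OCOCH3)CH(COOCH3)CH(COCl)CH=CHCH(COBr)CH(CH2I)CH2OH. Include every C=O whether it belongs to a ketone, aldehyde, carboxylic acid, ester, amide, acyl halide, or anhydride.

6

CH(CONH2): amide, 1 C=O (running total 1).
CH(COOH): carboxylic acid, 1 C=O (running total 2).
CH(OCOCH3): ester, 1 C=O (running total 3).
CH(COOCH3): ester, 1 C=O (running total 4).
CH(COCl): acyl halide, 1 C=O (running total 5).
CH(COBr): acyl halide, 1 C=O (running total 6).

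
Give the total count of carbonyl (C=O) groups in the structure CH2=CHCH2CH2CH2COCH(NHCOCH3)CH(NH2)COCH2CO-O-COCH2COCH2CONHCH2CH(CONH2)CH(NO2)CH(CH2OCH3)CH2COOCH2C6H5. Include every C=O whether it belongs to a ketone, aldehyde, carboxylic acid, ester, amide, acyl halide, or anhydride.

CO: ketone, 1 C=O (running total 1).
CH(NHCOCH3): amide, 1 C=O (running total 2).
CO: ketone, 1 C=O (running total 3).
CH2CO-O-COCH2: anhydride, 2 C=O (running total 5).
CO: ketone, 1 C=O (running total 6).
CH2CONHCH2: amide, 1 C=O (running total 7).
CH(CONH2): amide, 1 C=O (running total 8).
CH2COOCH2: ester, 1 C=O (running total 9).

9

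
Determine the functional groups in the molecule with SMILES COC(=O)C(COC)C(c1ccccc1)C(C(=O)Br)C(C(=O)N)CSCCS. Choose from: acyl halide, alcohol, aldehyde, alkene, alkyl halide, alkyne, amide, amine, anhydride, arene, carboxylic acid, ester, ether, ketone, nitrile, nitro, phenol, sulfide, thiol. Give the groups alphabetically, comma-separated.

acyl halide, amide, arene, ester, ether, sulfide, thiol

Working along the chain:
  CH3OOC: CH3O–C(=O)–: carbonyl C bonded to C and to –OCH3 → ester (not ketone + ether).
  CH(CH2OCH3): pendant –CH2OCH3: C–O–C linkage → ether.
  CH(C6H5): pendant –C6H5: benzene ring → arene.
  CH(COBr): pendant –C(=O)X: carbonyl C bonded to C and halogen → acyl halide.
  CH(CONH2): pendant –CONH2: carbonyl C bonded to C and N → amide.
  CH2SCH2: C–S–C linkage → sulfide (thioether).
  CH2SH: –SH on an sp³ carbon → thiol.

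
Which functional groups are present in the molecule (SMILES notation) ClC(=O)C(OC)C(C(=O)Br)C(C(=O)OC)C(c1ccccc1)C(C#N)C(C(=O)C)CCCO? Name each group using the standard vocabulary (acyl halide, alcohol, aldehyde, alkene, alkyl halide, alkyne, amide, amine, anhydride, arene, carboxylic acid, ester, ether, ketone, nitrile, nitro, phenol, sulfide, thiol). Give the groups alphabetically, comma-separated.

Taking each segment in turn:
  ClCO: –C(=O)Cl: carbonyl C bonded to C and to a halogen → acyl halide (not alkyl halide).
  CH(OCH3): pendant –OCH3: C–O–C with sp³ C, no adjacent C=O → ether.
  CH(COBr): pendant –C(=O)X: carbonyl C bonded to C and halogen → acyl halide.
  CH(COOCH3): pendant –COOCH3: carbonyl C bonded to C and –OCH3 → ester.
  CH(C6H5): pendant –C6H5: benzene ring → arene.
  CH(CN): pendant –C≡N: nitrile.
  CH(COCH3): pendant –COCH3: carbonyl C bonded to two carbons → ketone.
  CH2OH: –OH on an sp³ carbon → alcohol.

acyl halide, alcohol, arene, ester, ether, ketone, nitrile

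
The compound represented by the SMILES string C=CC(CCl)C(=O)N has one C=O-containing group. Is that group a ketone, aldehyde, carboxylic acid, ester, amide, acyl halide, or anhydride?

The carbonyl is in the CONH2 segment: –C(=O)NH2: carbonyl C bonded to C and to N → amide (the N is not a separate amine).

amide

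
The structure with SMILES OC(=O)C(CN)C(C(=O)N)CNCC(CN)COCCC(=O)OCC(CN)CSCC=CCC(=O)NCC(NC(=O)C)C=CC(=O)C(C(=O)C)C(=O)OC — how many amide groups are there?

3

Reading the structure from left to right:
  HOOC: –COOH: carbonyl C bonded to –OH and C → carboxylic acid (the –OH is not a separate alcohol).
  CH(CH2NH2): pendant –CH2NH2: N on sp³ C, no adjacent C=O → amine.
  CH(CONH2): pendant –CONH2: carbonyl C bonded to C and N → amide.
  CH2NHCH2: C–N–C with sp³ carbons and no adjacent C=O → amine (secondary).
  CH(CH2NH2): pendant –CH2NH2: N on sp³ C, no adjacent C=O → amine.
  CH2OCH2: C–O–C with sp³ carbons on both sides and no adjacent C=O → ether.
  CH2COOCH2: –C(=O)–O–C with C on the carbonyl side → ester.
  CH(CH2NH2): pendant –CH2NH2: N on sp³ C, no adjacent C=O → amine.
  CH2SCH2: C–S–C linkage → sulfide (thioether).
  CH=CH: C=C double bond → alkene.
  CH2CONHCH2: –C(=O)–N– linkage → amide (the N is not an amine).
  CH(NHCOCH3): pendant –NHC(=O)CH3: N bonded to a carbonyl → amide (not amine).
  CH=CH: C=C double bond → alkene.
  CO: –C(=O)– with carbon on both sides → ketone.
  CH(COCH3): pendant –COCH3: carbonyl C bonded to two carbons → ketone.
  COOCH3: –C(=O)OCH3: carbonyl C bonded to C and to –OCH3 → ester (not ketone + ether).
Amide appears at: CH(CONH2), CH2CONHCH2, CH(NHCOCH3) → 3.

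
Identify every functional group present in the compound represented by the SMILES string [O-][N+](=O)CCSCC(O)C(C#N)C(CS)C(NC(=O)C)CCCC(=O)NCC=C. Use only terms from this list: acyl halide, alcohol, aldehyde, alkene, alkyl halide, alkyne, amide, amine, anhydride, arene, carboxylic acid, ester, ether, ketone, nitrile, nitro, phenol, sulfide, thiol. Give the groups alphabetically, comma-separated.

alcohol, alkene, amide, nitrile, nitro, sulfide, thiol

Reading the structure from left to right:
  O2NCH2: –NO2 on carbon → nitro group.
  CH2SCH2: C–S–C linkage → sulfide (thioether).
  CH(OH): –OH on an sp³ carbon → alcohol (secondary).
  CH(CN): pendant –C≡N: nitrile.
  CH(CH2SH): pendant –CH2SH → thiol.
  CH(NHCOCH3): pendant –NHC(=O)CH3: N bonded to a carbonyl → amide (not amine).
  CH2CONHCH2: –C(=O)–N– linkage → amide (the N is not an amine).
  CH=CH2: C=C double bond → alkene.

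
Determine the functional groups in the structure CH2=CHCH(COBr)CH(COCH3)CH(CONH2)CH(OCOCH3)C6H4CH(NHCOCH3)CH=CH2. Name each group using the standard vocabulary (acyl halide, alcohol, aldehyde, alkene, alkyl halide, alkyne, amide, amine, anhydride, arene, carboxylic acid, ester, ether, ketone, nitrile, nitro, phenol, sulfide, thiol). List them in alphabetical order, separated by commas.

Working along the chain:
  CH2=CH: C=C double bond → alkene.
  CH(COBr): pendant –C(=O)X: carbonyl C bonded to C and halogen → acyl halide.
  CH(COCH3): pendant –COCH3: carbonyl C bonded to two carbons → ketone.
  CH(CONH2): pendant –CONH2: carbonyl C bonded to C and N → amide.
  CH(OCOCH3): pendant –OC(=O)CH3: an acyloxy group → ester.
  C6H4: para-disubstituted benzene ring → arene.
  CH(NHCOCH3): pendant –NHC(=O)CH3: N bonded to a carbonyl → amide (not amine).
  CH=CH2: C=C double bond → alkene.

acyl halide, alkene, amide, arene, ester, ketone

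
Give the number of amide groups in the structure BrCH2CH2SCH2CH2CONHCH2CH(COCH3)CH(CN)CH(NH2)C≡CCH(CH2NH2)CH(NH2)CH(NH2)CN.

1

halogen on an sp³ carbon → alkyl halide.
C–S–C linkage → sulfide (thioether).
–C(=O)–N– linkage → amide (the N is not an amine).
pendant –COCH3: carbonyl C bonded to two carbons → ketone.
pendant –C≡N: nitrile.
–NH2 on an sp³ carbon with no adjacent C=O → amine.
C≡C triple bond → alkyne.
pendant –CH2NH2: N on sp³ C, no adjacent C=O → amine.
–NH2 on an sp³ carbon with no adjacent C=O → amine.
–NH2 on an sp³ carbon with no adjacent C=O → amine.
–C≡N: carbon triple-bonded to nitrogen → nitrile.
Amide appears at: CH2CONHCH2 → 1.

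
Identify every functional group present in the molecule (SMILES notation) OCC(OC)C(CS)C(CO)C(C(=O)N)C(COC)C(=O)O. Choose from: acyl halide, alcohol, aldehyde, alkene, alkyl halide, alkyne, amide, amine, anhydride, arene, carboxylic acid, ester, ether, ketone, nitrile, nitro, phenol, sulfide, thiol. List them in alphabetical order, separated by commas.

alcohol, amide, carboxylic acid, ether, thiol

Taking each segment in turn:
  HOCH2: HO– on an sp³ carbon → alcohol.
  CH(OCH3): pendant –OCH3: C–O–C with sp³ C, no adjacent C=O → ether.
  CH(CH2SH): pendant –CH2SH → thiol.
  CH(CH2OH): pendant –CH2OH on an sp³ backbone C → alcohol.
  CH(CONH2): pendant –CONH2: carbonyl C bonded to C and N → amide.
  CH(CH2OCH3): pendant –CH2OCH3: C–O–C linkage → ether.
  COOH: –COOH: carbonyl C bonded to –OH and C → carboxylic acid (the –OH is not a separate alcohol).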